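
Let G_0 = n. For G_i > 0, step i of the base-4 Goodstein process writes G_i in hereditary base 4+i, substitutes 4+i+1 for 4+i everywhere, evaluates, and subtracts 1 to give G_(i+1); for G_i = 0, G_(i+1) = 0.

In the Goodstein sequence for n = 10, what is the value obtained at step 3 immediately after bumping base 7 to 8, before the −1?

14

(0) 10|_4 = 2·4 + 2 ↦ 2·5 + 2|_5 = 12 ⇒ 11
(1) 11|_5 = 2·5 + 1 ↦ 2·6 + 1|_6 = 13 ⇒ 12
(2) 12|_6 = 2·6 ↦ 2·7|_7 = 14 ⇒ 13
(3) 13|_7 = 7 + 6 ↦ 8 + 6|_8 = 14 ⇒ 13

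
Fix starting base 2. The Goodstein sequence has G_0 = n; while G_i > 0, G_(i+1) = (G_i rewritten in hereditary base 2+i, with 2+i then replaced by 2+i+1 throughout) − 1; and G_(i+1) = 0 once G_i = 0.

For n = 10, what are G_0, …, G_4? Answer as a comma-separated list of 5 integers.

10, 83, 1025, 15625, 279935

(0) 10|_2 = 2^(2 + 1) + 2 ↦ 3^(3 + 1) + 3|_3 = 84 ⇒ 83
(1) 83|_3 = 3^(3 + 1) + 2 ↦ 4^(4 + 1) + 2|_4 = 1026 ⇒ 1025
(2) 1025|_4 = 4^(4 + 1) + 1 ↦ 5^(5 + 1) + 1|_5 = 15626 ⇒ 15625
(3) 15625|_5 = 5^(5 + 1) ↦ 6^(6 + 1)|_6 = 279936 ⇒ 279935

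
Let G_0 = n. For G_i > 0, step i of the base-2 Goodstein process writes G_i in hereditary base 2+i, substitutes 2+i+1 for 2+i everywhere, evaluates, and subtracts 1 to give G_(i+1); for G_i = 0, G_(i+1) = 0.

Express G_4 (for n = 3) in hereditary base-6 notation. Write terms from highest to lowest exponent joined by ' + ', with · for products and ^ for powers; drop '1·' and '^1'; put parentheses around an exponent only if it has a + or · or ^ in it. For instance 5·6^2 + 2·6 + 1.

1

[0] 3 ≡ 2 + 1 (base 2). Lift 3: 4. −1: 3.
[1] 3 ≡ 3 (base 3). Lift 4: 4. −1: 3.
[2] 3 ≡ 3 (base 4). Lift 5: 3. −1: 2.
[3] 2 ≡ 2 (base 5). Lift 6: 2. −1: 1.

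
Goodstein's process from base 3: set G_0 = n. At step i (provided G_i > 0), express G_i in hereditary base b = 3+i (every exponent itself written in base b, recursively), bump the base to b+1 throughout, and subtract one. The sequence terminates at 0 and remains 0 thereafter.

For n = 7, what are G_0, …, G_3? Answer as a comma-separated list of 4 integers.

7 —HB3→ 2·3 + 1 —bump→ 2·4 + 1 = 9 —(−1)→ 8
8 —HB4→ 2·4 —bump→ 2·5 = 10 —(−1)→ 9
9 —HB5→ 5 + 4 —bump→ 6 + 4 = 10 —(−1)→ 9

7, 8, 9, 9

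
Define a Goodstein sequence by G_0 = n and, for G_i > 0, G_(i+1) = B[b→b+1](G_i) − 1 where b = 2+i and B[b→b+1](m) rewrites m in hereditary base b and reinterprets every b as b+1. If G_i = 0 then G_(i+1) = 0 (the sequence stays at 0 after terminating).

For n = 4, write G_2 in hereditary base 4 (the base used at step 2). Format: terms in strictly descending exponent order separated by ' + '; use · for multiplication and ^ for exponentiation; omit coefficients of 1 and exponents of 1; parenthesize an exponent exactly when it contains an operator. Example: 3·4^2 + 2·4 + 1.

step 0: 4 = 2^2; sub 3 for 2: 3^3; = 27; G_1 = 27−1 = 26
step 1: 26 = 2·3^2 + 2·3 + 2; sub 4 for 3: 2·4^2 + 2·4 + 2; = 42; G_2 = 42−1 = 41
step 2: 41 = 2·4^2 + 2·4 + 1; sub 5 for 4: 2·5^2 + 2·5 + 1; = 61; G_3 = 61−1 = 60

2·4^2 + 2·4 + 1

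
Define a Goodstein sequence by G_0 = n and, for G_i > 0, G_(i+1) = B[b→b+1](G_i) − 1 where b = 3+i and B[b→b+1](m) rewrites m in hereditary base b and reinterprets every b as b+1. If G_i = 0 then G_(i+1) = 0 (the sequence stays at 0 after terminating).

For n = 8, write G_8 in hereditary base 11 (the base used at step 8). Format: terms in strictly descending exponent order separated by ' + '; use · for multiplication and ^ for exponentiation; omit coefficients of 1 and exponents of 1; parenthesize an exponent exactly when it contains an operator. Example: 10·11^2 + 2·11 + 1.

11

base 3: 8 = 2·3 + 2; at 4: 2·4 + 2 = 10; next = 9
base 4: 9 = 2·4 + 1; at 5: 2·5 + 1 = 11; next = 10
base 5: 10 = 2·5; at 6: 2·6 = 12; next = 11
base 6: 11 = 6 + 5; at 7: 7 + 5 = 12; next = 11
base 7: 11 = 7 + 4; at 8: 8 + 4 = 12; next = 11
base 8: 11 = 8 + 3; at 9: 9 + 3 = 12; next = 11
base 9: 11 = 9 + 2; at 10: 10 + 2 = 12; next = 11
base 10: 11 = 10 + 1; at 11: 11 + 1 = 12; next = 11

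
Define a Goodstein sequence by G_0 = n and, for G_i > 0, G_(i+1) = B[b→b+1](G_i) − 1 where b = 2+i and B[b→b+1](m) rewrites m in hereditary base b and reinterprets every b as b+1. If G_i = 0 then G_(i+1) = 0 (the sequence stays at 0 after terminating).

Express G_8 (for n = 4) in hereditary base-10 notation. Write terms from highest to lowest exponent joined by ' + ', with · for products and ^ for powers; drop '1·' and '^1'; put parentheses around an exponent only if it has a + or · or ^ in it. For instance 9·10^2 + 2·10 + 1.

step 0: 4 = 2^2; sub 3 for 2: 3^3; = 27; G_1 = 27−1 = 26
step 1: 26 = 2·3^2 + 2·3 + 2; sub 4 for 3: 2·4^2 + 2·4 + 2; = 42; G_2 = 42−1 = 41
step 2: 41 = 2·4^2 + 2·4 + 1; sub 5 for 4: 2·5^2 + 2·5 + 1; = 61; G_3 = 61−1 = 60
step 3: 60 = 2·5^2 + 2·5; sub 6 for 5: 2·6^2 + 2·6; = 84; G_4 = 84−1 = 83
step 4: 83 = 2·6^2 + 6 + 5; sub 7 for 6: 2·7^2 + 7 + 5; = 110; G_5 = 110−1 = 109
step 5: 109 = 2·7^2 + 7 + 4; sub 8 for 7: 2·8^2 + 8 + 4; = 140; G_6 = 140−1 = 139
step 6: 139 = 2·8^2 + 8 + 3; sub 9 for 8: 2·9^2 + 9 + 3; = 174; G_7 = 174−1 = 173
step 7: 173 = 2·9^2 + 9 + 2; sub 10 for 9: 2·10^2 + 10 + 2; = 212; G_8 = 212−1 = 211
step 8: 211 = 2·10^2 + 10 + 1; sub 11 for 10: 2·11^2 + 11 + 1; = 254; G_9 = 254−1 = 253

2·10^2 + 10 + 1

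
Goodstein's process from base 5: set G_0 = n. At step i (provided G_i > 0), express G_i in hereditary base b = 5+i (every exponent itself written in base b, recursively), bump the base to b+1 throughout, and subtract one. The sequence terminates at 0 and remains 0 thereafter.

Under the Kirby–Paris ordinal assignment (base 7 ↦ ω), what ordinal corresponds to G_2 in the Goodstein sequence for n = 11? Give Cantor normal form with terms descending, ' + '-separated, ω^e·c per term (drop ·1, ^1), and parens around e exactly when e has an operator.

ω + 6

G_0=11  [base 5] 2·5 + 1  →[5↦6]→  2·6 + 1 = 13  −1 ⇒ G_1=12
G_1=12  [base 6] 2·6  →[6↦7]→  2·7 = 14  −1 ⇒ G_2=13
G_2=13  [base 7] 7 + 6  →[7↦8]→  8 + 6 = 14  −1 ⇒ G_3=13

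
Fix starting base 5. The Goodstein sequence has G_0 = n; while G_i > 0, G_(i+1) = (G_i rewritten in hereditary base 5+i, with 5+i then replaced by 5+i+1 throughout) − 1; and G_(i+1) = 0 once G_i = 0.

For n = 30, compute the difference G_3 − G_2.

base 5: 30 = 5^2 + 5; at 6: 6^2 + 6 = 42; next = 41
base 6: 41 = 6^2 + 5; at 7: 7^2 + 5 = 54; next = 53
base 7: 53 = 7^2 + 4; at 8: 8^2 + 4 = 68; next = 67

14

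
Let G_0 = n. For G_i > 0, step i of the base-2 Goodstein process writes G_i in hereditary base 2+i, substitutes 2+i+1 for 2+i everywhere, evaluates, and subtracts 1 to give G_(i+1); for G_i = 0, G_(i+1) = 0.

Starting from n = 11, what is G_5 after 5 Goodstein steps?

base 2: 11 = 2^(2 + 1) + 2 + 1; at 3: 3^(3 + 1) + 3 + 1 = 85; next = 84
base 3: 84 = 3^(3 + 1) + 3; at 4: 4^(4 + 1) + 4 = 1028; next = 1027
base 4: 1027 = 4^(4 + 1) + 3; at 5: 5^(5 + 1) + 3 = 15628; next = 15627
base 5: 15627 = 5^(5 + 1) + 2; at 6: 6^(6 + 1) + 2 = 279938; next = 279937
base 6: 279937 = 6^(6 + 1) + 1; at 7: 7^(7 + 1) + 1 = 5764802; next = 5764801
base 7: 5764801 = 7^(7 + 1); at 8: 8^(8 + 1) = 134217728; next = 134217727

5764801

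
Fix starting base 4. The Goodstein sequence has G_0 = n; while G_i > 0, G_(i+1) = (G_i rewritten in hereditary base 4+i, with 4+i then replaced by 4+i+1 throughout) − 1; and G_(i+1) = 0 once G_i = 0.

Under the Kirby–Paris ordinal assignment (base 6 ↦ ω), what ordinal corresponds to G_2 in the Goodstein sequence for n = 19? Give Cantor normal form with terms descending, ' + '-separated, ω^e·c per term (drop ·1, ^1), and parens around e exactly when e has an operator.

ω^2 + 1

G_0=19  [base 4] 4^2 + 3  →[4↦5]→  5^2 + 3 = 28  −1 ⇒ G_1=27
G_1=27  [base 5] 5^2 + 2  →[5↦6]→  6^2 + 2 = 38  −1 ⇒ G_2=37
G_2=37  [base 6] 6^2 + 1  →[6↦7]→  7^2 + 1 = 50  −1 ⇒ G_3=49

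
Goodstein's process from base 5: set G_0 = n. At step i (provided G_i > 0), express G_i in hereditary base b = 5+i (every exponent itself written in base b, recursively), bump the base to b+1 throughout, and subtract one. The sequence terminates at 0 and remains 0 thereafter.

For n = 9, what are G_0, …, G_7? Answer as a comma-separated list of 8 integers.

step 0: 9 = 5 + 4; sub 6 for 5: 6 + 4; = 10; G_1 = 10−1 = 9
step 1: 9 = 6 + 3; sub 7 for 6: 7 + 3; = 10; G_2 = 10−1 = 9
step 2: 9 = 7 + 2; sub 8 for 7: 8 + 2; = 10; G_3 = 10−1 = 9
step 3: 9 = 8 + 1; sub 9 for 8: 9 + 1; = 10; G_4 = 10−1 = 9
step 4: 9 = 9; sub 10 for 9: 10; = 10; G_5 = 10−1 = 9
step 5: 9 = 9; sub 11 for 10: 9; = 9; G_6 = 9−1 = 8
step 6: 8 = 8; sub 12 for 11: 8; = 8; G_7 = 8−1 = 7

9, 9, 9, 9, 9, 9, 8, 7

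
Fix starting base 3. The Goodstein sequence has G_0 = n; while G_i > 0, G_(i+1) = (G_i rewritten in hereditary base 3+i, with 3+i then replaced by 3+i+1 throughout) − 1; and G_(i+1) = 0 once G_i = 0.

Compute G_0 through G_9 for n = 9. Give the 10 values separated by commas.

(0) 9|_3 = 3^2 ↦ 4^2|_4 = 16 ⇒ 15
(1) 15|_4 = 3·4 + 3 ↦ 3·5 + 3|_5 = 18 ⇒ 17
(2) 17|_5 = 3·5 + 2 ↦ 3·6 + 2|_6 = 20 ⇒ 19
(3) 19|_6 = 3·6 + 1 ↦ 3·7 + 1|_7 = 22 ⇒ 21
(4) 21|_7 = 3·7 ↦ 3·8|_8 = 24 ⇒ 23
(5) 23|_8 = 2·8 + 7 ↦ 2·9 + 7|_9 = 25 ⇒ 24
(6) 24|_9 = 2·9 + 6 ↦ 2·10 + 6|_10 = 26 ⇒ 25
(7) 25|_10 = 2·10 + 5 ↦ 2·11 + 5|_11 = 27 ⇒ 26
(8) 26|_11 = 2·11 + 4 ↦ 2·12 + 4|_12 = 28 ⇒ 27

9, 15, 17, 19, 21, 23, 24, 25, 26, 27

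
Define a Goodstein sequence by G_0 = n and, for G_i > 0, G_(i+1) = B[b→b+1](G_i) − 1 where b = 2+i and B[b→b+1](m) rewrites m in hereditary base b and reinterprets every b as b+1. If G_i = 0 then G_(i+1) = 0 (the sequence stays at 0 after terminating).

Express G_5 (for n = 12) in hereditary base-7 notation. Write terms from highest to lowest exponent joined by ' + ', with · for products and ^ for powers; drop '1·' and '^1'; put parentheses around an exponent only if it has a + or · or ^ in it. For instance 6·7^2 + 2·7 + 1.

step 0: 12 = 2^(2 + 1) + 2^2; sub 3 for 2: 3^(3 + 1) + 3^3; = 108; G_1 = 108−1 = 107
step 1: 107 = 3^(3 + 1) + 2·3^2 + 2·3 + 2; sub 4 for 3: 4^(4 + 1) + 2·4^2 + 2·4 + 2; = 1066; G_2 = 1066−1 = 1065
step 2: 1065 = 4^(4 + 1) + 2·4^2 + 2·4 + 1; sub 5 for 4: 5^(5 + 1) + 2·5^2 + 2·5 + 1; = 15686; G_3 = 15686−1 = 15685
step 3: 15685 = 5^(5 + 1) + 2·5^2 + 2·5; sub 6 for 5: 6^(6 + 1) + 2·6^2 + 2·6; = 280020; G_4 = 280020−1 = 280019
step 4: 280019 = 6^(6 + 1) + 2·6^2 + 6 + 5; sub 7 for 6: 7^(7 + 1) + 2·7^2 + 7 + 5; = 5764911; G_5 = 5764911−1 = 5764910
step 5: 5764910 = 7^(7 + 1) + 2·7^2 + 7 + 4; sub 8 for 7: 8^(8 + 1) + 2·8^2 + 8 + 4; = 134217868; G_6 = 134217868−1 = 134217867

7^(7 + 1) + 2·7^2 + 7 + 4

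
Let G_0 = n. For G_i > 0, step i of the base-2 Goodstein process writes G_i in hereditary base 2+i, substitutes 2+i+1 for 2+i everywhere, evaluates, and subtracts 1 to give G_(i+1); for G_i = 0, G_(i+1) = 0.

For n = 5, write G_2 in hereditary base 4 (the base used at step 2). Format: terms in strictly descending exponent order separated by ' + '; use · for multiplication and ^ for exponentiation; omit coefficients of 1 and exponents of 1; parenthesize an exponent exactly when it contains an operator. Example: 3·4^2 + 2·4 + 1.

(0) 5|_2 = 2^2 + 1 ↦ 3^3 + 1|_3 = 28 ⇒ 27
(1) 27|_3 = 3^3 ↦ 4^4|_4 = 256 ⇒ 255
(2) 255|_4 = 3·4^3 + 3·4^2 + 3·4 + 3 ↦ 3·5^3 + 3·5^2 + 3·5 + 3|_5 = 468 ⇒ 467

3·4^3 + 3·4^2 + 3·4 + 3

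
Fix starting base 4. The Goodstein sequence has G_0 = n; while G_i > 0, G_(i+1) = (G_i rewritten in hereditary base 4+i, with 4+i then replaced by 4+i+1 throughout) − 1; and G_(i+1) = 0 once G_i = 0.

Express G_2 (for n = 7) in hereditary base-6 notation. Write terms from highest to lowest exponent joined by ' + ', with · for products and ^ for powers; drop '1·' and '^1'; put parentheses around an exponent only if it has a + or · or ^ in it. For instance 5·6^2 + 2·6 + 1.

i=0: 7 = 4 + 3 (b=4); 4→5: 5 + 3 = 8; 8−1 = 7
i=1: 7 = 5 + 2 (b=5); 5→6: 6 + 2 = 8; 8−1 = 7
i=2: 7 = 6 + 1 (b=6); 6→7: 7 + 1 = 8; 8−1 = 7

6 + 1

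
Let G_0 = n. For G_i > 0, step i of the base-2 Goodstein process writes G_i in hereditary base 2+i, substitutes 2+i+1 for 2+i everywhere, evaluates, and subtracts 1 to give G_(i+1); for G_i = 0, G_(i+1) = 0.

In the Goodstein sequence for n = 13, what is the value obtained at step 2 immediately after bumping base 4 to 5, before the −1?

(0) 13|_2 = 2^(2 + 1) + 2^2 + 1 ↦ 3^(3 + 1) + 3^3 + 1|_3 = 109 ⇒ 108
(1) 108|_3 = 3^(3 + 1) + 3^3 ↦ 4^(4 + 1) + 4^4|_4 = 1280 ⇒ 1279
(2) 1279|_4 = 4^(4 + 1) + 3·4^3 + 3·4^2 + 3·4 + 3 ↦ 5^(5 + 1) + 3·5^3 + 3·5^2 + 3·5 + 3|_5 = 16093 ⇒ 16092

16093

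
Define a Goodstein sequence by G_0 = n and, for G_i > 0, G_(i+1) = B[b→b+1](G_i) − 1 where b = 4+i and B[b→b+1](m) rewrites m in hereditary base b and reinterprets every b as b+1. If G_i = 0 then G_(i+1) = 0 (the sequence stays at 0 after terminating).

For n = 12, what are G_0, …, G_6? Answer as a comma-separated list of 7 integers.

12, 14, 15, 16, 17, 18, 19

[0] 12 ≡ 3·4 (base 4). Lift 5: 15. −1: 14.
[1] 14 ≡ 2·5 + 4 (base 5). Lift 6: 16. −1: 15.
[2] 15 ≡ 2·6 + 3 (base 6). Lift 7: 17. −1: 16.
[3] 16 ≡ 2·7 + 2 (base 7). Lift 8: 18. −1: 17.
[4] 17 ≡ 2·8 + 1 (base 8). Lift 9: 19. −1: 18.
[5] 18 ≡ 2·9 (base 9). Lift 10: 20. −1: 19.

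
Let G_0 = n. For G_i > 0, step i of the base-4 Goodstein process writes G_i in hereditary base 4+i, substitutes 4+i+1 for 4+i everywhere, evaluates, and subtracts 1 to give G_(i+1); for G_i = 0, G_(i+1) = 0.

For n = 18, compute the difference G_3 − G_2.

(0) 18|_4 = 4^2 + 2 ↦ 5^2 + 2|_5 = 27 ⇒ 26
(1) 26|_5 = 5^2 + 1 ↦ 6^2 + 1|_6 = 37 ⇒ 36
(2) 36|_6 = 6^2 ↦ 7^2|_7 = 49 ⇒ 48

12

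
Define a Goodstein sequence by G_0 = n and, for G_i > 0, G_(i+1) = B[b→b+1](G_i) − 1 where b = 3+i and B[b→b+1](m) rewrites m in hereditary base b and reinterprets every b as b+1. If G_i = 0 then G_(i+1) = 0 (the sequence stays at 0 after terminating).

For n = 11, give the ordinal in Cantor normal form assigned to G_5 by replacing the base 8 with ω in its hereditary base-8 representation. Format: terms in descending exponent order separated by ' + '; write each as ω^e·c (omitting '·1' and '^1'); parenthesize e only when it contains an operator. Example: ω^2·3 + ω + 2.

ω·5 + 3

[0] 11 ≡ 3^2 + 2 (base 3). Lift 4: 18. −1: 17.
[1] 17 ≡ 4^2 + 1 (base 4). Lift 5: 26. −1: 25.
[2] 25 ≡ 5^2 (base 5). Lift 6: 36. −1: 35.
[3] 35 ≡ 5·6 + 5 (base 6). Lift 7: 40. −1: 39.
[4] 39 ≡ 5·7 + 4 (base 7). Lift 8: 44. −1: 43.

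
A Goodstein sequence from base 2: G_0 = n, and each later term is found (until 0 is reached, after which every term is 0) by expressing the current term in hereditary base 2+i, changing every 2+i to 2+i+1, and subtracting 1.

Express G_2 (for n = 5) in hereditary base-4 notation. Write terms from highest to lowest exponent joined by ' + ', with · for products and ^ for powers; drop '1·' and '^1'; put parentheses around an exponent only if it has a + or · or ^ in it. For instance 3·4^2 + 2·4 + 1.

3·4^3 + 3·4^2 + 3·4 + 3

5 —HB2→ 2^2 + 1 —bump→ 3^3 + 1 = 28 —(−1)→ 27
27 —HB3→ 3^3 —bump→ 4^4 = 256 —(−1)→ 255
255 —HB4→ 3·4^3 + 3·4^2 + 3·4 + 3 —bump→ 3·5^3 + 3·5^2 + 3·5 + 3 = 468 —(−1)→ 467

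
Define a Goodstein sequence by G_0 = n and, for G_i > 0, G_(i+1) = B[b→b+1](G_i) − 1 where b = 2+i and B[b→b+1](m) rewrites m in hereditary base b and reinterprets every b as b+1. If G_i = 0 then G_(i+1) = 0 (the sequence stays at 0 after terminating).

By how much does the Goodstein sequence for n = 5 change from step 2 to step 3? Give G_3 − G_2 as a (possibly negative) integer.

212

step 0: 5 = 2^2 + 1; sub 3 for 2: 3^3 + 1; = 28; G_1 = 28−1 = 27
step 1: 27 = 3^3; sub 4 for 3: 4^4; = 256; G_2 = 256−1 = 255
step 2: 255 = 3·4^3 + 3·4^2 + 3·4 + 3; sub 5 for 4: 3·5^3 + 3·5^2 + 3·5 + 3; = 468; G_3 = 468−1 = 467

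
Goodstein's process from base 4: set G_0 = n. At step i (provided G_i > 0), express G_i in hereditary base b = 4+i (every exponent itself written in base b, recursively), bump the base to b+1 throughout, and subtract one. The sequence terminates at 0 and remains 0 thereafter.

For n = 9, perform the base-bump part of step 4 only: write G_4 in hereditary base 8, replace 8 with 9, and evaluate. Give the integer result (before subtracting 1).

12

G_0=9  [base 4] 2·4 + 1  →[4↦5]→  2·5 + 1 = 11  −1 ⇒ G_1=10
G_1=10  [base 5] 2·5  →[5↦6]→  2·6 = 12  −1 ⇒ G_2=11
G_2=11  [base 6] 6 + 5  →[6↦7]→  7 + 5 = 12  −1 ⇒ G_3=11
G_3=11  [base 7] 7 + 4  →[7↦8]→  8 + 4 = 12  −1 ⇒ G_4=11
G_4=11  [base 8] 8 + 3  →[8↦9]→  9 + 3 = 12  −1 ⇒ G_5=11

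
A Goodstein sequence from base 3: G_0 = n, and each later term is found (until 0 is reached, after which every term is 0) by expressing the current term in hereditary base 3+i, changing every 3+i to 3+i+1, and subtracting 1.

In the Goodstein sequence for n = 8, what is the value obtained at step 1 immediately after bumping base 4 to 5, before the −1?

step 0: 8 = 2·3 + 2; sub 4 for 3: 2·4 + 2; = 10; G_1 = 10−1 = 9
step 1: 9 = 2·4 + 1; sub 5 for 4: 2·5 + 1; = 11; G_2 = 11−1 = 10

11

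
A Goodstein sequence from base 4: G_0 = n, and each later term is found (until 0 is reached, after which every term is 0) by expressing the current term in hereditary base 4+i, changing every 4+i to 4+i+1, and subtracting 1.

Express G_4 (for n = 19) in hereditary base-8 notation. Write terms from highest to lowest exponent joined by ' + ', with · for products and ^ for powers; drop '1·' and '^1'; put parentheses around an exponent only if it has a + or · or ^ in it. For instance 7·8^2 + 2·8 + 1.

19 —HB4→ 4^2 + 3 —bump→ 5^2 + 3 = 28 —(−1)→ 27
27 —HB5→ 5^2 + 2 —bump→ 6^2 + 2 = 38 —(−1)→ 37
37 —HB6→ 6^2 + 1 —bump→ 7^2 + 1 = 50 —(−1)→ 49
49 —HB7→ 7^2 —bump→ 8^2 = 64 —(−1)→ 63

7·8 + 7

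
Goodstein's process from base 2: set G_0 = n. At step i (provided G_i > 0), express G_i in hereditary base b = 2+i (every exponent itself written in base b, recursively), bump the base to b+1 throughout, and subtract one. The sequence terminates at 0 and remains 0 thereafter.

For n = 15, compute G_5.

[0] 15 ≡ 2^(2 + 1) + 2^2 + 2 + 1 (base 2). Lift 3: 112. −1: 111.
[1] 111 ≡ 3^(3 + 1) + 3^3 + 3 (base 3). Lift 4: 1284. −1: 1283.
[2] 1283 ≡ 4^(4 + 1) + 4^4 + 3 (base 4). Lift 5: 18753. −1: 18752.
[3] 18752 ≡ 5^(5 + 1) + 5^5 + 2 (base 5). Lift 6: 326594. −1: 326593.
[4] 326593 ≡ 6^(6 + 1) + 6^6 + 1 (base 6). Lift 7: 6588345. −1: 6588344.
[5] 6588344 ≡ 7^(7 + 1) + 7^7 (base 7). Lift 8: 150994944. −1: 150994943.

6588344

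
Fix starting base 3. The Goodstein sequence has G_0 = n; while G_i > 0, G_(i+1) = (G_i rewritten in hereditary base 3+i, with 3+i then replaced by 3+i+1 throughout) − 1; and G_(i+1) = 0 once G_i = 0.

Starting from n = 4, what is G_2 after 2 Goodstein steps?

4

(0) 4|_3 = 3 + 1 ↦ 4 + 1|_4 = 5 ⇒ 4
(1) 4|_4 = 4 ↦ 5|_5 = 5 ⇒ 4
(2) 4|_5 = 4 ↦ 4|_6 = 4 ⇒ 3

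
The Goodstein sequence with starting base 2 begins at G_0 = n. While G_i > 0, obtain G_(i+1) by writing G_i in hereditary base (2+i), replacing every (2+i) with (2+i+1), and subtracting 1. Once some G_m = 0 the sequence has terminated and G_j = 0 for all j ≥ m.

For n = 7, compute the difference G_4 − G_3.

[0] 7 ≡ 2^2 + 2 + 1 (base 2). Lift 3: 31. −1: 30.
[1] 30 ≡ 3^3 + 3 (base 3). Lift 4: 260. −1: 259.
[2] 259 ≡ 4^4 + 3 (base 4). Lift 5: 3128. −1: 3127.
[3] 3127 ≡ 5^5 + 2 (base 5). Lift 6: 46658. −1: 46657.

43530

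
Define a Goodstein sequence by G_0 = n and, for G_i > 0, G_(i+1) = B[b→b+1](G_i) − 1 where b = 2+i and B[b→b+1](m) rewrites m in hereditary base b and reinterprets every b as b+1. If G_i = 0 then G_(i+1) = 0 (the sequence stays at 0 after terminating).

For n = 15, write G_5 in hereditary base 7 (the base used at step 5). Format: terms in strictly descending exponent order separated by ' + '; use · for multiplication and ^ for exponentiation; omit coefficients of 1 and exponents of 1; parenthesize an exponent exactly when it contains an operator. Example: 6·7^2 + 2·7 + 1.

7^(7 + 1) + 7^7

step 0: 15 = 2^(2 + 1) + 2^2 + 2 + 1; sub 3 for 2: 3^(3 + 1) + 3^3 + 3 + 1; = 112; G_1 = 112−1 = 111
step 1: 111 = 3^(3 + 1) + 3^3 + 3; sub 4 for 3: 4^(4 + 1) + 4^4 + 4; = 1284; G_2 = 1284−1 = 1283
step 2: 1283 = 4^(4 + 1) + 4^4 + 3; sub 5 for 4: 5^(5 + 1) + 5^5 + 3; = 18753; G_3 = 18753−1 = 18752
step 3: 18752 = 5^(5 + 1) + 5^5 + 2; sub 6 for 5: 6^(6 + 1) + 6^6 + 2; = 326594; G_4 = 326594−1 = 326593
step 4: 326593 = 6^(6 + 1) + 6^6 + 1; sub 7 for 6: 7^(7 + 1) + 7^7 + 1; = 6588345; G_5 = 6588345−1 = 6588344
step 5: 6588344 = 7^(7 + 1) + 7^7; sub 8 for 7: 8^(8 + 1) + 8^8; = 150994944; G_6 = 150994944−1 = 150994943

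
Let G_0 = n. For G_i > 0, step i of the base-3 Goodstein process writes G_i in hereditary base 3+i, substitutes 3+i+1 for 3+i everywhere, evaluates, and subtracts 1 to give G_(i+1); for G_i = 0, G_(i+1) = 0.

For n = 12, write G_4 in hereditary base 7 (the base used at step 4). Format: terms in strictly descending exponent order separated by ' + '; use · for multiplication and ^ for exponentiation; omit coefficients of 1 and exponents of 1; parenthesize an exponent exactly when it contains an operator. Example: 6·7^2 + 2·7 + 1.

(0) 12|_3 = 3^2 + 3 ↦ 4^2 + 4|_4 = 20 ⇒ 19
(1) 19|_4 = 4^2 + 3 ↦ 5^2 + 3|_5 = 28 ⇒ 27
(2) 27|_5 = 5^2 + 2 ↦ 6^2 + 2|_6 = 38 ⇒ 37
(3) 37|_6 = 6^2 + 1 ↦ 7^2 + 1|_7 = 50 ⇒ 49
(4) 49|_7 = 7^2 ↦ 8^2|_8 = 64 ⇒ 63

7^2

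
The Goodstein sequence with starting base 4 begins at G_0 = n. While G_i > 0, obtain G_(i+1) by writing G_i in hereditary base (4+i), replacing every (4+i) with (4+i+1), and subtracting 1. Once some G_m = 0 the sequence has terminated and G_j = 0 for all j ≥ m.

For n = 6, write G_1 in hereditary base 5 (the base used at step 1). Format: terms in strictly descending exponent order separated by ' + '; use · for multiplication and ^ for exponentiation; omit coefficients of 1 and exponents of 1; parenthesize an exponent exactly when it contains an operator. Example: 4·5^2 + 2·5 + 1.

(0) 6|_4 = 4 + 2 ↦ 5 + 2|_5 = 7 ⇒ 6
(1) 6|_5 = 5 + 1 ↦ 6 + 1|_6 = 7 ⇒ 6

5 + 1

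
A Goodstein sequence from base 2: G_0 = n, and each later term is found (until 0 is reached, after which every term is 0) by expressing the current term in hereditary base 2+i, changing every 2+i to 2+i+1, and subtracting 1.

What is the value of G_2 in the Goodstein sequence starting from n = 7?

259

G_0=7  [base 2] 2^2 + 2 + 1  →[2↦3]→  3^3 + 3 + 1 = 31  −1 ⇒ G_1=30
G_1=30  [base 3] 3^3 + 3  →[3↦4]→  4^4 + 4 = 260  −1 ⇒ G_2=259
G_2=259  [base 4] 4^4 + 3  →[4↦5]→  5^5 + 3 = 3128  −1 ⇒ G_3=3127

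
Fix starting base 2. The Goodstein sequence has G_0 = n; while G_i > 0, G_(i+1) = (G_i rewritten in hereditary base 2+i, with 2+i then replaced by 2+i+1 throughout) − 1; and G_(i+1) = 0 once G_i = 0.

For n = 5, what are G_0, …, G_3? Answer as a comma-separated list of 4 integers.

[0] 5 ≡ 2^2 + 1 (base 2). Lift 3: 28. −1: 27.
[1] 27 ≡ 3^3 (base 3). Lift 4: 256. −1: 255.
[2] 255 ≡ 3·4^3 + 3·4^2 + 3·4 + 3 (base 4). Lift 5: 468. −1: 467.

5, 27, 255, 467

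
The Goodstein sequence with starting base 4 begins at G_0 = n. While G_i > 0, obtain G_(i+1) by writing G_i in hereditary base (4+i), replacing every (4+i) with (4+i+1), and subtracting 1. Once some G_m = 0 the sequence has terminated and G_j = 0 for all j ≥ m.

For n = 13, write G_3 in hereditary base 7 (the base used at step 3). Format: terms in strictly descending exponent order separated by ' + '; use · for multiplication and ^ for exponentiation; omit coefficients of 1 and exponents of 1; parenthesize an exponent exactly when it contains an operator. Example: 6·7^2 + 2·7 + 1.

2·7 + 4

i=0: 13 = 3·4 + 1 (b=4); 4→5: 3·5 + 1 = 16; 16−1 = 15
i=1: 15 = 3·5 (b=5); 5→6: 3·6 = 18; 18−1 = 17
i=2: 17 = 2·6 + 5 (b=6); 6→7: 2·7 + 5 = 19; 19−1 = 18
i=3: 18 = 2·7 + 4 (b=7); 7→8: 2·8 + 4 = 20; 20−1 = 19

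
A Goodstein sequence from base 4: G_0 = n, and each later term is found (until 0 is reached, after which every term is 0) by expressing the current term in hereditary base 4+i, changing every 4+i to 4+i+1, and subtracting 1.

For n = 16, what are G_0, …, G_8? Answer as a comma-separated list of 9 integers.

16, 24, 27, 30, 33, 36, 39, 41, 43

G_0=16  [base 4] 4^2  →[4↦5]→  5^2 = 25  −1 ⇒ G_1=24
G_1=24  [base 5] 4·5 + 4  →[5↦6]→  4·6 + 4 = 28  −1 ⇒ G_2=27
G_2=27  [base 6] 4·6 + 3  →[6↦7]→  4·7 + 3 = 31  −1 ⇒ G_3=30
G_3=30  [base 7] 4·7 + 2  →[7↦8]→  4·8 + 2 = 34  −1 ⇒ G_4=33
G_4=33  [base 8] 4·8 + 1  →[8↦9]→  4·9 + 1 = 37  −1 ⇒ G_5=36
G_5=36  [base 9] 4·9  →[9↦10]→  4·10 = 40  −1 ⇒ G_6=39
G_6=39  [base 10] 3·10 + 9  →[10↦11]→  3·11 + 9 = 42  −1 ⇒ G_7=41
G_7=41  [base 11] 3·11 + 8  →[11↦12]→  3·12 + 8 = 44  −1 ⇒ G_8=43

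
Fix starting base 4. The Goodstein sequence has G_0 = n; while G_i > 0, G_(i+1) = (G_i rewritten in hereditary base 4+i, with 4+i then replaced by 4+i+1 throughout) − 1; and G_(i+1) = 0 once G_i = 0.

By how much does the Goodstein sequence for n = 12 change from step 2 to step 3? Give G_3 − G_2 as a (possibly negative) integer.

1

G_0=12  [base 4] 3·4  →[4↦5]→  3·5 = 15  −1 ⇒ G_1=14
G_1=14  [base 5] 2·5 + 4  →[5↦6]→  2·6 + 4 = 16  −1 ⇒ G_2=15
G_2=15  [base 6] 2·6 + 3  →[6↦7]→  2·7 + 3 = 17  −1 ⇒ G_3=16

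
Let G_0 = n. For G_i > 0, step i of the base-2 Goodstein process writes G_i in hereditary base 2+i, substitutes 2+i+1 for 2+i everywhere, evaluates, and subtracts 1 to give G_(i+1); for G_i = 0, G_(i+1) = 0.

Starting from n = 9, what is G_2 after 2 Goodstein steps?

step 0: 9 = 2^(2 + 1) + 1; sub 3 for 2: 3^(3 + 1) + 1; = 82; G_1 = 82−1 = 81
step 1: 81 = 3^(3 + 1); sub 4 for 3: 4^(4 + 1); = 1024; G_2 = 1024−1 = 1023
step 2: 1023 = 3·4^4 + 3·4^3 + 3·4^2 + 3·4 + 3; sub 5 for 4: 3·5^5 + 3·5^3 + 3·5^2 + 3·5 + 3; = 9843; G_3 = 9843−1 = 9842

1023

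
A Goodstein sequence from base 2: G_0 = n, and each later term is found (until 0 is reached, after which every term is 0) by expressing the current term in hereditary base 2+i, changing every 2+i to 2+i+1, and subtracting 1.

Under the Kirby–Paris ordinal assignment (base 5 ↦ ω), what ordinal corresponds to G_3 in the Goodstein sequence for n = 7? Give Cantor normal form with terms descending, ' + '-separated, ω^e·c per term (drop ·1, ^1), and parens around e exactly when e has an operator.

7 —HB2→ 2^2 + 2 + 1 —bump→ 3^3 + 3 + 1 = 31 —(−1)→ 30
30 —HB3→ 3^3 + 3 —bump→ 4^4 + 4 = 260 —(−1)→ 259
259 —HB4→ 4^4 + 3 —bump→ 5^5 + 3 = 3128 —(−1)→ 3127

ω^ω + 2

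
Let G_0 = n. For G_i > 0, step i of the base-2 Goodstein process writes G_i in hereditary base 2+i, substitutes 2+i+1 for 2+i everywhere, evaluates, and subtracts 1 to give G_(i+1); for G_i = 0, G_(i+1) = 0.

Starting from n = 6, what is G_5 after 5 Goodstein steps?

(0) 6|_2 = 2^2 + 2 ↦ 3^3 + 3|_3 = 30 ⇒ 29
(1) 29|_3 = 3^3 + 2 ↦ 4^4 + 2|_4 = 258 ⇒ 257
(2) 257|_4 = 4^4 + 1 ↦ 5^5 + 1|_5 = 3126 ⇒ 3125
(3) 3125|_5 = 5^5 ↦ 6^6|_6 = 46656 ⇒ 46655
(4) 46655|_6 = 5·6^5 + 5·6^4 + 5·6^3 + 5·6^2 + 5·6 + 5 ↦ 5·7^5 + 5·7^4 + 5·7^3 + 5·7^2 + 5·7 + 5|_7 = 98040 ⇒ 98039
(5) 98039|_7 = 5·7^5 + 5·7^4 + 5·7^3 + 5·7^2 + 5·7 + 4 ↦ 5·8^5 + 5·8^4 + 5·8^3 + 5·8^2 + 5·8 + 4|_8 = 187244 ⇒ 187243

98039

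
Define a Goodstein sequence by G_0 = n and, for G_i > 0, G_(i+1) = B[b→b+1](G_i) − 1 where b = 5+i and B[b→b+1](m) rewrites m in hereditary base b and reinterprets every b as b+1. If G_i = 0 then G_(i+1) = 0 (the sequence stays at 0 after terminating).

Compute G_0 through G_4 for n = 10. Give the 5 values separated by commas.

10, 11, 11, 11, 11

(0) 10|_5 = 2·5 ↦ 2·6|_6 = 12 ⇒ 11
(1) 11|_6 = 6 + 5 ↦ 7 + 5|_7 = 12 ⇒ 11
(2) 11|_7 = 7 + 4 ↦ 8 + 4|_8 = 12 ⇒ 11
(3) 11|_8 = 8 + 3 ↦ 9 + 3|_9 = 12 ⇒ 11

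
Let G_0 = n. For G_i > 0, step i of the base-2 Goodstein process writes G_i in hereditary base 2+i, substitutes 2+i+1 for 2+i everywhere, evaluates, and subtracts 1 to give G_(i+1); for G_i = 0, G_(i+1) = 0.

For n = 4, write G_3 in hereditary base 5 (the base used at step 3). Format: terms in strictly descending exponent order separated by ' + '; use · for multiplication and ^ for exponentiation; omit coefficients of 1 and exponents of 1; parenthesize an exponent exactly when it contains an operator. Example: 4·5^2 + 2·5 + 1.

step 0: 4 = 2^2; sub 3 for 2: 3^3; = 27; G_1 = 27−1 = 26
step 1: 26 = 2·3^2 + 2·3 + 2; sub 4 for 3: 2·4^2 + 2·4 + 2; = 42; G_2 = 42−1 = 41
step 2: 41 = 2·4^2 + 2·4 + 1; sub 5 for 4: 2·5^2 + 2·5 + 1; = 61; G_3 = 61−1 = 60
step 3: 60 = 2·5^2 + 2·5; sub 6 for 5: 2·6^2 + 2·6; = 84; G_4 = 84−1 = 83

2·5^2 + 2·5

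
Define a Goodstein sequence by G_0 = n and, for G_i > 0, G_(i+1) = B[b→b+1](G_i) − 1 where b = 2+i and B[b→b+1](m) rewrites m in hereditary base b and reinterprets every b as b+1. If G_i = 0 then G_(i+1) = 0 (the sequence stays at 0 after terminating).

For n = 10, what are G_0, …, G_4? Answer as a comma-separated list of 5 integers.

10, 83, 1025, 15625, 279935

step 0: 10 = 2^(2 + 1) + 2; sub 3 for 2: 3^(3 + 1) + 3; = 84; G_1 = 84−1 = 83
step 1: 83 = 3^(3 + 1) + 2; sub 4 for 3: 4^(4 + 1) + 2; = 1026; G_2 = 1026−1 = 1025
step 2: 1025 = 4^(4 + 1) + 1; sub 5 for 4: 5^(5 + 1) + 1; = 15626; G_3 = 15626−1 = 15625
step 3: 15625 = 5^(5 + 1); sub 6 for 5: 6^(6 + 1); = 279936; G_4 = 279936−1 = 279935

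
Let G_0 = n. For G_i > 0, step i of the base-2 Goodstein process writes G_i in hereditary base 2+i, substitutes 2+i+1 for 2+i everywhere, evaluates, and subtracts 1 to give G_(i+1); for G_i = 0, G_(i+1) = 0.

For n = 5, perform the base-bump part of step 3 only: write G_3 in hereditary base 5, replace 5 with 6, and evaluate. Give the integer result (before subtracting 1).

776

step 0: 5 = 2^2 + 1; sub 3 for 2: 3^3 + 1; = 28; G_1 = 28−1 = 27
step 1: 27 = 3^3; sub 4 for 3: 4^4; = 256; G_2 = 256−1 = 255
step 2: 255 = 3·4^3 + 3·4^2 + 3·4 + 3; sub 5 for 4: 3·5^3 + 3·5^2 + 3·5 + 3; = 468; G_3 = 468−1 = 467
step 3: 467 = 3·5^3 + 3·5^2 + 3·5 + 2; sub 6 for 5: 3·6^3 + 3·6^2 + 3·6 + 2; = 776; G_4 = 776−1 = 775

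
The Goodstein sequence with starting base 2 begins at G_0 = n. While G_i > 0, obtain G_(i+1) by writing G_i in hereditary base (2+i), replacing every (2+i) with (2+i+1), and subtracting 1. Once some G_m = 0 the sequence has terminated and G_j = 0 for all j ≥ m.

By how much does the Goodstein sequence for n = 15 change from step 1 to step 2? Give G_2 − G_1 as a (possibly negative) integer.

1172

base 2: 15 = 2^(2 + 1) + 2^2 + 2 + 1; at 3: 3^(3 + 1) + 3^3 + 3 + 1 = 112; next = 111
base 3: 111 = 3^(3 + 1) + 3^3 + 3; at 4: 4^(4 + 1) + 4^4 + 4 = 1284; next = 1283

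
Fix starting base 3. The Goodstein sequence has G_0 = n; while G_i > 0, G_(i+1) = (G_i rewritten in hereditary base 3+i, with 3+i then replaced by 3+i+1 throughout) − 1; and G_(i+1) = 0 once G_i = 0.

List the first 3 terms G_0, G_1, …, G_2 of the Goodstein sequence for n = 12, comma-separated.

G_0 = 12. HB_3(12) = 3^2 + 3. Bump = 20. G_1 = 19.
G_1 = 19. HB_4(19) = 4^2 + 3. Bump = 28. G_2 = 27.

12, 19, 27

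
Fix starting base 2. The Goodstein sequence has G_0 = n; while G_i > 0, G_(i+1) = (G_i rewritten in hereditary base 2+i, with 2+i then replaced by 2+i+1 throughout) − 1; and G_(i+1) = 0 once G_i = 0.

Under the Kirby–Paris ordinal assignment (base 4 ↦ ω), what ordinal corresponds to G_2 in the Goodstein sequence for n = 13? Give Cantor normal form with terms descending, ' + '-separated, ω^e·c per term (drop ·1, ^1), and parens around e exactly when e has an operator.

ω^(ω + 1) + ω^3·3 + ω^2·3 + ω·3 + 3

i=0: 13 = 2^(2 + 1) + 2^2 + 1 (b=2); 2→3: 3^(3 + 1) + 3^3 + 1 = 109; 109−1 = 108
i=1: 108 = 3^(3 + 1) + 3^3 (b=3); 3→4: 4^(4 + 1) + 4^4 = 1280; 1280−1 = 1279
i=2: 1279 = 4^(4 + 1) + 3·4^3 + 3·4^2 + 3·4 + 3 (b=4); 4→5: 5^(5 + 1) + 3·5^3 + 3·5^2 + 3·5 + 3 = 16093; 16093−1 = 16092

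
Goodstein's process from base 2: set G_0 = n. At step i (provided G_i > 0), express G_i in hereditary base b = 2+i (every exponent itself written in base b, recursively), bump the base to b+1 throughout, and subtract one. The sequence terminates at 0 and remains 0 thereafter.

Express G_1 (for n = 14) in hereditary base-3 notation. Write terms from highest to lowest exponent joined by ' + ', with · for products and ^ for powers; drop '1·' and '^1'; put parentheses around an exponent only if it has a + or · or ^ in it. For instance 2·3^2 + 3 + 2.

14 —HB2→ 2^(2 + 1) + 2^2 + 2 —bump→ 3^(3 + 1) + 3^3 + 3 = 111 —(−1)→ 110
110 —HB3→ 3^(3 + 1) + 3^3 + 2 —bump→ 4^(4 + 1) + 4^4 + 2 = 1282 —(−1)→ 1281

3^(3 + 1) + 3^3 + 2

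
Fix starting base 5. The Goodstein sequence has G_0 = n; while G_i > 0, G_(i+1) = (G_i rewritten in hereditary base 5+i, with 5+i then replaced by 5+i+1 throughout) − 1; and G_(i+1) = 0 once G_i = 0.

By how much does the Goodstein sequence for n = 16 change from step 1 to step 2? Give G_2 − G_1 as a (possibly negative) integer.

2

i=0: 16 = 3·5 + 1 (b=5); 5→6: 3·6 + 1 = 19; 19−1 = 18
i=1: 18 = 3·6 (b=6); 6→7: 3·7 = 21; 21−1 = 20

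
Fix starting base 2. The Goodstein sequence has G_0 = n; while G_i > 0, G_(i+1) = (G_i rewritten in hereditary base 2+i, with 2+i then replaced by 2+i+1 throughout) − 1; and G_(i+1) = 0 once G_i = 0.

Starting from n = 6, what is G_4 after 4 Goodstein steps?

46655

i=0: 6 = 2^2 + 2 (b=2); 2→3: 3^3 + 3 = 30; 30−1 = 29
i=1: 29 = 3^3 + 2 (b=3); 3→4: 4^4 + 2 = 258; 258−1 = 257
i=2: 257 = 4^4 + 1 (b=4); 4→5: 5^5 + 1 = 3126; 3126−1 = 3125
i=3: 3125 = 5^5 (b=5); 5→6: 6^6 = 46656; 46656−1 = 46655
i=4: 46655 = 5·6^5 + 5·6^4 + 5·6^3 + 5·6^2 + 5·6 + 5 (b=6); 6→7: 5·7^5 + 5·7^4 + 5·7^3 + 5·7^2 + 5·7 + 5 = 98040; 98040−1 = 98039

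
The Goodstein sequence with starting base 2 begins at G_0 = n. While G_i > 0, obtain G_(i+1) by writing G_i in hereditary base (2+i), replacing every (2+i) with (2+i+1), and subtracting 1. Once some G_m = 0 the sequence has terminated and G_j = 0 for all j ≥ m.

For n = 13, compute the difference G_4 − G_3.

264619

[0] 13 ≡ 2^(2 + 1) + 2^2 + 1 (base 2). Lift 3: 109. −1: 108.
[1] 108 ≡ 3^(3 + 1) + 3^3 (base 3). Lift 4: 1280. −1: 1279.
[2] 1279 ≡ 4^(4 + 1) + 3·4^3 + 3·4^2 + 3·4 + 3 (base 4). Lift 5: 16093. −1: 16092.
[3] 16092 ≡ 5^(5 + 1) + 3·5^3 + 3·5^2 + 3·5 + 2 (base 5). Lift 6: 280712. −1: 280711.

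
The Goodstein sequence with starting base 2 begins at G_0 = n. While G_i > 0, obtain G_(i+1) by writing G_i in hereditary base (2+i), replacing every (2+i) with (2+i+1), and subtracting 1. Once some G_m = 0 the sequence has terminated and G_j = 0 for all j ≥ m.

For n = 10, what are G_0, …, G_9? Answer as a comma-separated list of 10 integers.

G_0=10  [base 2] 2^(2 + 1) + 2  →[2↦3]→  3^(3 + 1) + 3 = 84  −1 ⇒ G_1=83
G_1=83  [base 3] 3^(3 + 1) + 2  →[3↦4]→  4^(4 + 1) + 2 = 1026  −1 ⇒ G_2=1025
G_2=1025  [base 4] 4^(4 + 1) + 1  →[4↦5]→  5^(5 + 1) + 1 = 15626  −1 ⇒ G_3=15625
G_3=15625  [base 5] 5^(5 + 1)  →[5↦6]→  6^(6 + 1) = 279936  −1 ⇒ G_4=279935
G_4=279935  [base 6] 5·6^6 + 5·6^5 + 5·6^4 + 5·6^3 + 5·6^2 + 5·6 + 5  →[6↦7]→  5·7^7 + 5·7^5 + 5·7^4 + 5·7^3 + 5·7^2 + 5·7 + 5 = 4215755  −1 ⇒ G_5=4215754
G_5=4215754  [base 7] 5·7^7 + 5·7^5 + 5·7^4 + 5·7^3 + 5·7^2 + 5·7 + 4  →[7↦8]→  5·8^8 + 5·8^5 + 5·8^4 + 5·8^3 + 5·8^2 + 5·8 + 4 = 84073324  −1 ⇒ G_6=84073323
G_6=84073323  [base 8] 5·8^8 + 5·8^5 + 5·8^4 + 5·8^3 + 5·8^2 + 5·8 + 3  →[8↦9]→  5·9^9 + 5·9^5 + 5·9^4 + 5·9^3 + 5·9^2 + 5·9 + 3 = 1937434593  −1 ⇒ G_7=1937434592
G_7=1937434592  [base 9] 5·9^9 + 5·9^5 + 5·9^4 + 5·9^3 + 5·9^2 + 5·9 + 2  →[9↦10]→  5·10^10 + 5·10^5 + 5·10^4 + 5·10^3 + 5·10^2 + 5·10 + 2 = 50000555552  −1 ⇒ G_8=50000555551
G_8=50000555551  [base 10] 5·10^10 + 5·10^5 + 5·10^4 + 5·10^3 + 5·10^2 + 5·10 + 1  →[10↦11]→  5·11^11 + 5·11^5 + 5·11^4 + 5·11^3 + 5·11^2 + 5·11 + 1 = 1426559238831  −1 ⇒ G_9=1426559238830

10, 83, 1025, 15625, 279935, 4215754, 84073323, 1937434592, 50000555551, 1426559238830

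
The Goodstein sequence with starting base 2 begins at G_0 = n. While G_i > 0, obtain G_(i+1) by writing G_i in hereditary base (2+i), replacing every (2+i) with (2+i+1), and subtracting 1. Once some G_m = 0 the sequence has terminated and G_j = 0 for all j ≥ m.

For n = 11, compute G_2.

11 —HB2→ 2^(2 + 1) + 2 + 1 —bump→ 3^(3 + 1) + 3 + 1 = 85 —(−1)→ 84
84 —HB3→ 3^(3 + 1) + 3 —bump→ 4^(4 + 1) + 4 = 1028 —(−1)→ 1027
1027 —HB4→ 4^(4 + 1) + 3 —bump→ 5^(5 + 1) + 3 = 15628 —(−1)→ 15627

1027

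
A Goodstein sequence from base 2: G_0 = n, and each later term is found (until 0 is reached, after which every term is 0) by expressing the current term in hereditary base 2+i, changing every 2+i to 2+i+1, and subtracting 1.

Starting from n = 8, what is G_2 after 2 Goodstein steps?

(0) 8|_2 = 2^(2 + 1) ↦ 3^(3 + 1)|_3 = 81 ⇒ 80
(1) 80|_3 = 2·3^3 + 2·3^2 + 2·3 + 2 ↦ 2·4^4 + 2·4^2 + 2·4 + 2|_4 = 554 ⇒ 553
(2) 553|_4 = 2·4^4 + 2·4^2 + 2·4 + 1 ↦ 2·5^5 + 2·5^2 + 2·5 + 1|_5 = 6311 ⇒ 6310

553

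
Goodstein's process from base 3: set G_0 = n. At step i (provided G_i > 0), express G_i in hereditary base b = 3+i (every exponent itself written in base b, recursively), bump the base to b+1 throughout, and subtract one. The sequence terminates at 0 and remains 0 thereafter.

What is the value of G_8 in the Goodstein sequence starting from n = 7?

[0] 7 ≡ 2·3 + 1 (base 3). Lift 4: 9. −1: 8.
[1] 8 ≡ 2·4 (base 4). Lift 5: 10. −1: 9.
[2] 9 ≡ 5 + 4 (base 5). Lift 6: 10. −1: 9.
[3] 9 ≡ 6 + 3 (base 6). Lift 7: 10. −1: 9.
[4] 9 ≡ 7 + 2 (base 7). Lift 8: 10. −1: 9.
[5] 9 ≡ 8 + 1 (base 8). Lift 9: 10. −1: 9.
[6] 9 ≡ 9 (base 9). Lift 10: 10. −1: 9.
[7] 9 ≡ 9 (base 10). Lift 11: 9. −1: 8.

8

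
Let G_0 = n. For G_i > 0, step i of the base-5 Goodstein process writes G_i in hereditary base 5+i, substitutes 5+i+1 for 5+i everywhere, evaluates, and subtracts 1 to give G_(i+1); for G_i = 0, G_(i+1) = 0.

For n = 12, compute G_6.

i=0: 12 = 2·5 + 2 (b=5); 5→6: 2·6 + 2 = 14; 14−1 = 13
i=1: 13 = 2·6 + 1 (b=6); 6→7: 2·7 + 1 = 15; 15−1 = 14
i=2: 14 = 2·7 (b=7); 7→8: 2·8 = 16; 16−1 = 15
i=3: 15 = 8 + 7 (b=8); 8→9: 9 + 7 = 16; 16−1 = 15
i=4: 15 = 9 + 6 (b=9); 9→10: 10 + 6 = 16; 16−1 = 15
i=5: 15 = 10 + 5 (b=10); 10→11: 11 + 5 = 16; 16−1 = 15
i=6: 15 = 11 + 4 (b=11); 11→12: 12 + 4 = 16; 16−1 = 15

15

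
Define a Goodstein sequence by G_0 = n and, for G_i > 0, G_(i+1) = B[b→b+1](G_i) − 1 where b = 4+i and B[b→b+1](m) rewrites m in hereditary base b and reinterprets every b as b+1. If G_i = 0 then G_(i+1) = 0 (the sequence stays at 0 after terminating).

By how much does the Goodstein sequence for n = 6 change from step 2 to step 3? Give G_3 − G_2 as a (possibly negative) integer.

0

G_0=6  [base 4] 4 + 2  →[4↦5]→  5 + 2 = 7  −1 ⇒ G_1=6
G_1=6  [base 5] 5 + 1  →[5↦6]→  6 + 1 = 7  −1 ⇒ G_2=6
G_2=6  [base 6] 6  →[6↦7]→  7 = 7  −1 ⇒ G_3=6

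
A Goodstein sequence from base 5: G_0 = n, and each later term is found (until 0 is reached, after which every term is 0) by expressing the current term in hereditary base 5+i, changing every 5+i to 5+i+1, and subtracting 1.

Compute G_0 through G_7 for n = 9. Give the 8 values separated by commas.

[0] 9 ≡ 5 + 4 (base 5). Lift 6: 10. −1: 9.
[1] 9 ≡ 6 + 3 (base 6). Lift 7: 10. −1: 9.
[2] 9 ≡ 7 + 2 (base 7). Lift 8: 10. −1: 9.
[3] 9 ≡ 8 + 1 (base 8). Lift 9: 10. −1: 9.
[4] 9 ≡ 9 (base 9). Lift 10: 10. −1: 9.
[5] 9 ≡ 9 (base 10). Lift 11: 9. −1: 8.
[6] 8 ≡ 8 (base 11). Lift 12: 8. −1: 7.

9, 9, 9, 9, 9, 9, 8, 7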